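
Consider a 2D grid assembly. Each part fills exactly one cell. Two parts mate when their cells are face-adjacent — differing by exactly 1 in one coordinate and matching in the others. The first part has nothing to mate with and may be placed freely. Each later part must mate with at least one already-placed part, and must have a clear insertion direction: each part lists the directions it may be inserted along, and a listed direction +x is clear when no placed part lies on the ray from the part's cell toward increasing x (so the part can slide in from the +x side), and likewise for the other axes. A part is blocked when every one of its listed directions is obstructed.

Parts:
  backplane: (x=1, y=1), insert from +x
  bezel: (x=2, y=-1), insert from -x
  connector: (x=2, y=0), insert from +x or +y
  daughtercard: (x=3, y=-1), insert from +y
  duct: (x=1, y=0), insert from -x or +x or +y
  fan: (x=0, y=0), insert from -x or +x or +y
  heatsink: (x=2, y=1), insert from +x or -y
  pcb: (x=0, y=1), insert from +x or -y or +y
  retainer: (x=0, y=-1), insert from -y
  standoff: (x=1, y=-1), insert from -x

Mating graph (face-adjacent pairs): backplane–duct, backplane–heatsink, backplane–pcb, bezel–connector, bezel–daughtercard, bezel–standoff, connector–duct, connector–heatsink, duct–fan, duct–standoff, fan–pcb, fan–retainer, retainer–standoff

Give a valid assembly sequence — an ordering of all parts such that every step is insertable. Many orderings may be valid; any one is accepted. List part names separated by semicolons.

daughtercard; bezel; standoff; retainer; duct; backplane; heatsink; connector; pcb; fan

1. daughtercard@(3, -1) [+y clear] — {daughtercard}
2. bezel@(2, -1) [-x clear] — {bezel, daughtercard}
3. standoff@(1, -1) [-x clear] — {bezel, daughtercard, standoff}
4. retainer@(0, -1) [-y clear] — {bezel, daughtercard, retainer, standoff}
5. duct@(1, 0) [-x clear] — {bezel, daughtercard, duct, retainer, standoff}
6. backplane@(1, 1) [+x clear] — {backplane, bezel, daughtercard, duct, retainer, standoff}
7. heatsink@(2, 1) [+x clear] — {backplane, bezel, daughtercard, duct, heatsink, retainer, standoff}
8. connector@(2, 0) [+x clear] — {backplane, bezel, connector, daughtercard, duct, heatsink, retainer, standoff}
9. pcb@(0, 1) [+y clear] — {backplane, bezel, connector, daughtercard, duct, heatsink, pcb, retainer, standoff}
10. fan@(0, 0) [-x clear] — {backplane, bezel, connector, daughtercard, duct, fan, heatsink, pcb, retainer, standoff}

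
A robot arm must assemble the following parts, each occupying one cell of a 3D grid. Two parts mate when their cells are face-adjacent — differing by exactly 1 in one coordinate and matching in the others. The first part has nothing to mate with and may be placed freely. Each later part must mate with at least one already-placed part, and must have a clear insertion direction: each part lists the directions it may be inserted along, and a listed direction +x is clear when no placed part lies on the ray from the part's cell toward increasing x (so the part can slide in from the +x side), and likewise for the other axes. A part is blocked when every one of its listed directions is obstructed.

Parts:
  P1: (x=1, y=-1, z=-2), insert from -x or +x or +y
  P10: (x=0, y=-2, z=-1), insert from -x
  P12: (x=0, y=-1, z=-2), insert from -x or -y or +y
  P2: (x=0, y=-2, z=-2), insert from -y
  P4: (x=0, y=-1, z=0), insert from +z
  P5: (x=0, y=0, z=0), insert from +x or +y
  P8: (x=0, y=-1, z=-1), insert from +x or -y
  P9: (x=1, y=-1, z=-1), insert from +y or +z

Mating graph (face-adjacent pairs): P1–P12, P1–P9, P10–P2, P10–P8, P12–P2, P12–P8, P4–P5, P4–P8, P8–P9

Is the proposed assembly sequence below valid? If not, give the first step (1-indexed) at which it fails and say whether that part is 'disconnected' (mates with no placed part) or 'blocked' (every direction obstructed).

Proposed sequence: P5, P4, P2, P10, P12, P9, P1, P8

Invalid at step 3 (disconnected)

1. P5@(0, 0, 0) [+x clear] — {P5}
2. P4@(0, -1, 0) [+z clear] — {P4, P5}
3. P2@(0, -2, -2) — no placed neighbour ⇒ disconnected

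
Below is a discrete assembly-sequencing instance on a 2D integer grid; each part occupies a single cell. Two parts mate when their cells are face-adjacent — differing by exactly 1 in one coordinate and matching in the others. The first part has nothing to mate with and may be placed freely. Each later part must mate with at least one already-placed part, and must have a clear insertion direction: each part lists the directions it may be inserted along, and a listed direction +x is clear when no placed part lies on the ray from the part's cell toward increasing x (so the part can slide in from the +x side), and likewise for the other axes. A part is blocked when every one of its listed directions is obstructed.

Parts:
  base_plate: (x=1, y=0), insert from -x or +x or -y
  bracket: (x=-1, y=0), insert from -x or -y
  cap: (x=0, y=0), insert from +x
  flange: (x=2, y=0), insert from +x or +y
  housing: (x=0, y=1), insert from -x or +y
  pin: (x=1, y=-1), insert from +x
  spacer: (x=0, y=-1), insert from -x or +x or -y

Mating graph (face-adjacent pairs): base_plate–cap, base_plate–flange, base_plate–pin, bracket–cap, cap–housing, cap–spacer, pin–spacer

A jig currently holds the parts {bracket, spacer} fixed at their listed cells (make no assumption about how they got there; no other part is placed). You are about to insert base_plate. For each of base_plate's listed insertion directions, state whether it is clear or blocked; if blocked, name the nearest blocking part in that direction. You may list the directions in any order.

+x: clear; -x: blocked by bracket; -y: clear

-x: nearest on ray is bracket@(-1, 0) ⇒ blocked
+x: ray from base_plate(1, 0) has no placed part ⇒ clear
-y: ray from base_plate(1, 0) has no placed part ⇒ clear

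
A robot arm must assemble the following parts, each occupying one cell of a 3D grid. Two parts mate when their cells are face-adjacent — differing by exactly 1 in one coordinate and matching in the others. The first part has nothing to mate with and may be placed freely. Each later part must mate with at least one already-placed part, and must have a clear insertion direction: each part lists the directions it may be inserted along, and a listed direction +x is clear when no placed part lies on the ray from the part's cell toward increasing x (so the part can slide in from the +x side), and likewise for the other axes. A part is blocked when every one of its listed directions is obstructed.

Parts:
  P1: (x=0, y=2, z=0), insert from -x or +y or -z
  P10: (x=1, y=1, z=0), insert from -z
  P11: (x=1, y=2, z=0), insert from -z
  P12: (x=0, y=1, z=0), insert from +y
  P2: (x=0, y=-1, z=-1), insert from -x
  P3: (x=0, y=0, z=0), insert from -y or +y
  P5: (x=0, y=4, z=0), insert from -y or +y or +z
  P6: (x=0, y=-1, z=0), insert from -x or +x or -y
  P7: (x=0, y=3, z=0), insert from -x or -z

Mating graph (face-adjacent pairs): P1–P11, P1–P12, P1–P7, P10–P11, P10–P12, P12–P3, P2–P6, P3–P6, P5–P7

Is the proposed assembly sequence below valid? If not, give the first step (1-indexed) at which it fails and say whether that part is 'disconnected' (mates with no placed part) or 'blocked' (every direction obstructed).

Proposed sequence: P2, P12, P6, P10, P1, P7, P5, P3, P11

1. P2@(0, -1, -1) [-x clear] — {P2}
2. P12@(0, 1, 0) — no placed neighbour ⇒ disconnected

Invalid at step 2 (disconnected)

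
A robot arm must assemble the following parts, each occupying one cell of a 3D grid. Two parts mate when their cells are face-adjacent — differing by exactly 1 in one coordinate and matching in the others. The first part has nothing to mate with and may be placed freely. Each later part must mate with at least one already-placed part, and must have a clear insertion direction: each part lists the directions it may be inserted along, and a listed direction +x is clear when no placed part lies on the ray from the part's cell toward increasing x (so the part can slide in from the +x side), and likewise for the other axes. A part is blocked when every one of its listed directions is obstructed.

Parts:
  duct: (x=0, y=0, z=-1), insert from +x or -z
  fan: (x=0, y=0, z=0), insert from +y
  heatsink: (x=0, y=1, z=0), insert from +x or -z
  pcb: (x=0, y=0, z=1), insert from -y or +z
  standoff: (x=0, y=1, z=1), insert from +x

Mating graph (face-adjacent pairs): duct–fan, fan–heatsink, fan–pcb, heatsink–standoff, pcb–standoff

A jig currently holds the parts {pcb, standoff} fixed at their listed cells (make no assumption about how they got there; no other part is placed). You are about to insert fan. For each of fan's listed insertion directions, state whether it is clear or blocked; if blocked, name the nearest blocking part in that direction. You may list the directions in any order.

+y: ray from fan(0, 0, 0) has no placed part ⇒ clear

+y: clear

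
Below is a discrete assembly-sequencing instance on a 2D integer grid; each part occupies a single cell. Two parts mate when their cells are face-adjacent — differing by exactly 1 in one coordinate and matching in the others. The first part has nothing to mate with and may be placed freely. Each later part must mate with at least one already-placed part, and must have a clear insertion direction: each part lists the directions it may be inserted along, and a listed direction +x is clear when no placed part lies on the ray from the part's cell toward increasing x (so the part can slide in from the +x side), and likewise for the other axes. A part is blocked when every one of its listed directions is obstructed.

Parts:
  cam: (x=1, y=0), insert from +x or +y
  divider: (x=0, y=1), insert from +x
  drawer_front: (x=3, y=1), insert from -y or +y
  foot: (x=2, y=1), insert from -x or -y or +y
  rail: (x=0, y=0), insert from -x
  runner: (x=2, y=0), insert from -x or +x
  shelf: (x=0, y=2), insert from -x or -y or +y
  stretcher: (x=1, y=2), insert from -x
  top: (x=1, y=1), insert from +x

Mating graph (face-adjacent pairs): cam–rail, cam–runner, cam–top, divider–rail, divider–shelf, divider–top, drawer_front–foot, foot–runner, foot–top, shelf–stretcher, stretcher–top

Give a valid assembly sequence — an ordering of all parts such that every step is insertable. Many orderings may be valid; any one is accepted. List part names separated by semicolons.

1. cam@(1, 0) [+x clear] — {cam}
2. runner@(2, 0) [+x clear] — {cam, runner}
3. rail@(0, 0) [-x clear] — {cam, rail, runner}
4. divider@(0, 1) [+x clear] — {cam, divider, rail, runner}
5. top@(1, 1) [+x clear] — {cam, divider, rail, runner, top}
6. foot@(2, 1) [+y clear] — {cam, divider, foot, rail, runner, top}
7. stretcher@(1, 2) [-x clear] — {cam, divider, foot, rail, runner, stretcher, top}
8. shelf@(0, 2) [-x clear] — {cam, divider, foot, rail, runner, shelf, stretcher, top}
9. drawer_front@(3, 1) [-y clear] — {cam, divider, drawer_front, foot, rail, runner, shelf, stretcher, top}

cam; runner; rail; divider; top; foot; stretcher; shelf; drawer_front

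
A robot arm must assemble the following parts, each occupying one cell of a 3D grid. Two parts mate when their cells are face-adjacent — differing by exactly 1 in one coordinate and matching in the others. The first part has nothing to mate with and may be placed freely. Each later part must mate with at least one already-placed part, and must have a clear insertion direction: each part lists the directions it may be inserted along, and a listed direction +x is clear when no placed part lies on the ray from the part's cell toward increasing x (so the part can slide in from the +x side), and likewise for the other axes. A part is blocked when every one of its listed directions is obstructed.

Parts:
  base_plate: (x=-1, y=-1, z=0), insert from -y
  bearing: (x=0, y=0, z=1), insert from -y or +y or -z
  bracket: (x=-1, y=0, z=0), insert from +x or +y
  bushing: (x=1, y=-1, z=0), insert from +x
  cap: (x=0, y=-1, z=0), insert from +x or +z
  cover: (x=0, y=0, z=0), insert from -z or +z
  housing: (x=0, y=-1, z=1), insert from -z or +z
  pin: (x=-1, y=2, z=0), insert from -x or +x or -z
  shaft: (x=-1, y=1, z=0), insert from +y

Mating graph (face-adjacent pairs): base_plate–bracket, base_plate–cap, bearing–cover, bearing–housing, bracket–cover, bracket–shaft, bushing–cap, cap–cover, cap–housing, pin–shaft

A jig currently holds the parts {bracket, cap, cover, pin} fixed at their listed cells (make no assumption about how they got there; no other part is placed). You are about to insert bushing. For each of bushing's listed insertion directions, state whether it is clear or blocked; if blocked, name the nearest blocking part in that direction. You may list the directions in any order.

+x: clear

+x: ray from bushing(1, -1, 0) has no placed part ⇒ clear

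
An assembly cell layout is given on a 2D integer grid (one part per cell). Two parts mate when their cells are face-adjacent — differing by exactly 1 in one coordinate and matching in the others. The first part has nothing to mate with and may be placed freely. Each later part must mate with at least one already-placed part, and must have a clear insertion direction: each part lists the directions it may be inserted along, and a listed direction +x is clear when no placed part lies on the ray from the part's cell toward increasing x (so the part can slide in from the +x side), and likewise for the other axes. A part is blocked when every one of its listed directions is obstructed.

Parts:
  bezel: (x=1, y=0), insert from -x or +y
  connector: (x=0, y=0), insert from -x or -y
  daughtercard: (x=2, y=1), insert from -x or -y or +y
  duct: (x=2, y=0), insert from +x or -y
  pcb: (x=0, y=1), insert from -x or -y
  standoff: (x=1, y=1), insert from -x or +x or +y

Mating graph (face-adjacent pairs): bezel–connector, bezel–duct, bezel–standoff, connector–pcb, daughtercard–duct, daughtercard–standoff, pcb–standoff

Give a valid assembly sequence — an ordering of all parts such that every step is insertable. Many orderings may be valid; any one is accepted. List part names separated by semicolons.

daughtercard; standoff; pcb; bezel; connector; duct

1. daughtercard@(2, 1) [-x clear] — {daughtercard}
2. standoff@(1, 1) [-x clear] — {daughtercard, standoff}
3. pcb@(0, 1) [-x clear] — {daughtercard, pcb, standoff}
4. bezel@(1, 0) [-x clear] — {bezel, daughtercard, pcb, standoff}
5. connector@(0, 0) [-x clear] — {bezel, connector, daughtercard, pcb, standoff}
6. duct@(2, 0) [+x clear] — {bezel, connector, daughtercard, duct, pcb, standoff}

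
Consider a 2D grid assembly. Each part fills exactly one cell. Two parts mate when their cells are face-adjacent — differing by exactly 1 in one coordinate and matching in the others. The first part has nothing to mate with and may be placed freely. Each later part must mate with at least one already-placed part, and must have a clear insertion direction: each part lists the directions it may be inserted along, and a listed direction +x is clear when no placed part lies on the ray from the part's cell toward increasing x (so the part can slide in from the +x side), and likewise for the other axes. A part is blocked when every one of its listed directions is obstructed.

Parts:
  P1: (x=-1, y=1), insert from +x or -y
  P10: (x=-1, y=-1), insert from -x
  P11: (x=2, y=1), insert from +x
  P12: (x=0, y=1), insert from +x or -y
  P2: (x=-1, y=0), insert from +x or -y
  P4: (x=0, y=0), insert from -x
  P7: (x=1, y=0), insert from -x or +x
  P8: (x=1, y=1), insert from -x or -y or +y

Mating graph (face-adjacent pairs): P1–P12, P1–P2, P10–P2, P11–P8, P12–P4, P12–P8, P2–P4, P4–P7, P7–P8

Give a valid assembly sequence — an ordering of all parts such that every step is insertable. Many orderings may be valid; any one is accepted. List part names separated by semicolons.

P11; P8; P12; P4; P7; P1; P2; P10

1. P11@(2, 1) [+x clear] — {P11}
2. P8@(1, 1) [-x clear] — {P11, P8}
3. P12@(0, 1) [-y clear] — {P11, P12, P8}
4. P4@(0, 0) [-x clear] — {P11, P12, P4, P8}
5. P7@(1, 0) [+x clear] — {P11, P12, P4, P7, P8}
6. P1@(-1, 1) [-y clear] — {P1, P11, P12, P4, P7, P8}
7. P2@(-1, 0) [-y clear] — {P1, P11, P12, P2, P4, P7, P8}
8. P10@(-1, -1) [-x clear] — {P1, P10, P11, P12, P2, P4, P7, P8}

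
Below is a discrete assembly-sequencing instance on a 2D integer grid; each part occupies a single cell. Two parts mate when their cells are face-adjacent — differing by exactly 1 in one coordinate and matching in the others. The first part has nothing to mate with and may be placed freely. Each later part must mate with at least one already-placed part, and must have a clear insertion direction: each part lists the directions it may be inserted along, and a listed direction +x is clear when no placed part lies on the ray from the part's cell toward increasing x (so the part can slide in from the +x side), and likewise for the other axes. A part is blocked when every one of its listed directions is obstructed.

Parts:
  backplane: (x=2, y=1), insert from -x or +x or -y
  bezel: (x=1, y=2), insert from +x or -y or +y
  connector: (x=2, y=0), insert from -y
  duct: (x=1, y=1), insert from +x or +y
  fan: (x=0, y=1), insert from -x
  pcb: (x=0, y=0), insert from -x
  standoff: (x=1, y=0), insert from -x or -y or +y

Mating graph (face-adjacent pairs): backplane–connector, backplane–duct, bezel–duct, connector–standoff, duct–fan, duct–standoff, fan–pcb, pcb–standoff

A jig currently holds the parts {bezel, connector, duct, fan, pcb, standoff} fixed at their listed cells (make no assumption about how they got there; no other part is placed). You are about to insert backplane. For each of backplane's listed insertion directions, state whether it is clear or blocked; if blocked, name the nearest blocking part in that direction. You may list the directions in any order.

-x: nearest on ray is duct@(1, 1) ⇒ blocked
+x: ray from backplane(2, 1) has no placed part ⇒ clear
-y: nearest on ray is connector@(2, 0) ⇒ blocked

+x: clear; -x: blocked by duct; -y: blocked by connector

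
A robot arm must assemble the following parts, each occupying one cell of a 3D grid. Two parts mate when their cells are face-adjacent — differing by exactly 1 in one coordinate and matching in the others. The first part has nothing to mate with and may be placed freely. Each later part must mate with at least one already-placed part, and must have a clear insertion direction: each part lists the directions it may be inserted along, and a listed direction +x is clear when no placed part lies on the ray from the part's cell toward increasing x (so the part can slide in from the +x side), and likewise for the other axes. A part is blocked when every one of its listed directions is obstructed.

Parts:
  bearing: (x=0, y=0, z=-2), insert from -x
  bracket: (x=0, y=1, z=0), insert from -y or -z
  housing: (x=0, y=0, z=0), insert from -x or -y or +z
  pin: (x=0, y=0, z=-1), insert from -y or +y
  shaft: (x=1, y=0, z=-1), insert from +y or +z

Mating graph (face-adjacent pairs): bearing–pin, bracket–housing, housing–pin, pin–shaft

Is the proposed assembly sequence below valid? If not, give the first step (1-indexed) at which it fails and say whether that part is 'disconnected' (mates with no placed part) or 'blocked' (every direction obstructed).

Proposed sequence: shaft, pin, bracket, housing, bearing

1. shaft@(1, 0, -1) [+y clear] — {shaft}
2. pin@(0, 0, -1) [-y clear] — {pin, shaft}
3. bracket@(0, 1, 0) — no placed neighbour ⇒ disconnected

Invalid at step 3 (disconnected)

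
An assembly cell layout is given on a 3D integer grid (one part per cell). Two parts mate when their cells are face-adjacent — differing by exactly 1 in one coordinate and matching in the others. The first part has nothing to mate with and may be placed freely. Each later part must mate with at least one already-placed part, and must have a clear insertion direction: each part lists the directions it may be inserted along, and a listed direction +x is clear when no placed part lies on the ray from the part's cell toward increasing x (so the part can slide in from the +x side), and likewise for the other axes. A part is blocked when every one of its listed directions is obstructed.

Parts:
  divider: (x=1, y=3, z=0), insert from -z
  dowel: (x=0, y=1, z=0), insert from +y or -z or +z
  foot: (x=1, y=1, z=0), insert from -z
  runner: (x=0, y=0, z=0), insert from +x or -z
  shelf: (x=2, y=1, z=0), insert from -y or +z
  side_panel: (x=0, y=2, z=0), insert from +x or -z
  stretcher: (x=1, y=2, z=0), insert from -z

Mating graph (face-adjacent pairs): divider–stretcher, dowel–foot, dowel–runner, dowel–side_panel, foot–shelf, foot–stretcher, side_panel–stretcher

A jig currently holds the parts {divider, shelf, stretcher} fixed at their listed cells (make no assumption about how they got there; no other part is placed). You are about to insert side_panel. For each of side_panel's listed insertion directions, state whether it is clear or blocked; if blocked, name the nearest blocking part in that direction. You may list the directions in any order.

+x: blocked by stretcher; -z: clear

+x: nearest on ray is stretcher@(1, 2, 0) ⇒ blocked
-z: ray from side_panel(0, 2, 0) has no placed part ⇒ clear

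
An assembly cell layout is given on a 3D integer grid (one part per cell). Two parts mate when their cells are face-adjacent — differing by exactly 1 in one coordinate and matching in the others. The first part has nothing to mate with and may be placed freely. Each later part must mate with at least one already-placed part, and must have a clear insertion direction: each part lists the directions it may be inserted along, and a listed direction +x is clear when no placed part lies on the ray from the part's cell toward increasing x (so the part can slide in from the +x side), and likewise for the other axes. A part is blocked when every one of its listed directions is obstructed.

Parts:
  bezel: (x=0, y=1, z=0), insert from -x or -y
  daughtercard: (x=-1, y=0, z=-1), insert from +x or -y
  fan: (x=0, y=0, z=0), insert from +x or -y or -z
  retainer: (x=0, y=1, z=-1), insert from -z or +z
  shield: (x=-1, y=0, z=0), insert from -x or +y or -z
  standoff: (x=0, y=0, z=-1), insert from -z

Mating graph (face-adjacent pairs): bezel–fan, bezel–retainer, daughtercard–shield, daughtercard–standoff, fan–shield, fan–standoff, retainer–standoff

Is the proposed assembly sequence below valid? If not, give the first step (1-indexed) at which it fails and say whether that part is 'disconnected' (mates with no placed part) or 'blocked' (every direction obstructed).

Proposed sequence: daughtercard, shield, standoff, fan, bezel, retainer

1. daughtercard@(-1, 0, -1) [+x clear] — {daughtercard}
2. shield@(-1, 0, 0) [-x clear] — {daughtercard, shield}
3. standoff@(0, 0, -1) [-z clear] — {daughtercard, shield, standoff}
4. fan@(0, 0, 0) [+x clear] — {daughtercard, fan, shield, standoff}
5. bezel@(0, 1, 0) [-x clear] — {bezel, daughtercard, fan, shield, standoff}
6. retainer@(0, 1, -1) [-z clear] — {bezel, daughtercard, fan, retainer, shield, standoff}

Valid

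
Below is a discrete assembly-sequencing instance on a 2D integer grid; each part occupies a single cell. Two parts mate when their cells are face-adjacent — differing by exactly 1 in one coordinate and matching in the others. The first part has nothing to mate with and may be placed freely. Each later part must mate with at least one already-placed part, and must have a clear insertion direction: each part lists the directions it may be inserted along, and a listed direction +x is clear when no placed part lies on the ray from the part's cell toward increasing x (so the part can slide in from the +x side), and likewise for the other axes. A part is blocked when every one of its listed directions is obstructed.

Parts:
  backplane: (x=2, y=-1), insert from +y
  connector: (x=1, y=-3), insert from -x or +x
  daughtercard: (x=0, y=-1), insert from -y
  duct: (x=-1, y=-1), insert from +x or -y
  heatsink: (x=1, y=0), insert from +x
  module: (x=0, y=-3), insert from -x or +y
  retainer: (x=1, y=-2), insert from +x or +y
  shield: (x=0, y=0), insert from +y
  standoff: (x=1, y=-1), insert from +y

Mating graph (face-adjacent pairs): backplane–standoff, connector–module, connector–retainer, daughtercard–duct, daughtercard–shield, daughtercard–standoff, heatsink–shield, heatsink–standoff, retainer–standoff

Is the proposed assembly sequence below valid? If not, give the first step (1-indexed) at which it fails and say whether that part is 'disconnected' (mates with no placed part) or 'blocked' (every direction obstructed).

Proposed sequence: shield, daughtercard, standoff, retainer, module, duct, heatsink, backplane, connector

1. shield@(0, 0) [+y clear] — {shield}
2. daughtercard@(0, -1) [-y clear] — {daughtercard, shield}
3. standoff@(1, -1) [+y clear] — {daughtercard, shield, standoff}
4. retainer@(1, -2) [+x clear] — {daughtercard, retainer, shield, standoff}
5. module@(0, -3) — no placed neighbour ⇒ disconnected

Invalid at step 5 (disconnected)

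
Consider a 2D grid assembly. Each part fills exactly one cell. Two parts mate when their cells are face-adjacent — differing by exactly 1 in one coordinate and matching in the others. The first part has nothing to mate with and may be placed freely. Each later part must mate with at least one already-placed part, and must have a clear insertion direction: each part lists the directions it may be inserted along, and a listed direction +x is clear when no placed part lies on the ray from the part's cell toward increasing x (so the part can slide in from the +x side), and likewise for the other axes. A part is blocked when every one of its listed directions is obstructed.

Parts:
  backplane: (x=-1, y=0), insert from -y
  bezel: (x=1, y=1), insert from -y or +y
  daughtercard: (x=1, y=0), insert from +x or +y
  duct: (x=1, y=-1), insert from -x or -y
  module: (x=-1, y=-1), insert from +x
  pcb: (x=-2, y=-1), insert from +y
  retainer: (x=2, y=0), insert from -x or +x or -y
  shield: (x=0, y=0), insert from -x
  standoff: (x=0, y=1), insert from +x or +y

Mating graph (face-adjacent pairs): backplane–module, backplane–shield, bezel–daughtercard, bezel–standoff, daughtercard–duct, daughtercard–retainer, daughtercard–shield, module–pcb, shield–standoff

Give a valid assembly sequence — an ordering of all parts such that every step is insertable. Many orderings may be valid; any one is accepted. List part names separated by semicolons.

1. standoff@(0, 1) [+x clear] — {standoff}
2. shield@(0, 0) [-x clear] — {shield, standoff}
3. daughtercard@(1, 0) [+x clear] — {daughtercard, shield, standoff}
4. retainer@(2, 0) [+x clear] — {daughtercard, retainer, shield, standoff}
5. bezel@(1, 1) [+y clear] — {bezel, daughtercard, retainer, shield, standoff}
6. backplane@(-1, 0) [-y clear] — {backplane, bezel, daughtercard, retainer, shield, standoff}
7. module@(-1, -1) [+x clear] — {backplane, bezel, daughtercard, module, retainer, shield, standoff}
8. duct@(1, -1) [-y clear] — {backplane, bezel, daughtercard, duct, module, retainer, shield, standoff}
9. pcb@(-2, -1) [+y clear] — {backplane, bezel, daughtercard, duct, module, pcb, retainer, shield, standoff}

standoff; shield; daughtercard; retainer; bezel; backplane; module; duct; pcb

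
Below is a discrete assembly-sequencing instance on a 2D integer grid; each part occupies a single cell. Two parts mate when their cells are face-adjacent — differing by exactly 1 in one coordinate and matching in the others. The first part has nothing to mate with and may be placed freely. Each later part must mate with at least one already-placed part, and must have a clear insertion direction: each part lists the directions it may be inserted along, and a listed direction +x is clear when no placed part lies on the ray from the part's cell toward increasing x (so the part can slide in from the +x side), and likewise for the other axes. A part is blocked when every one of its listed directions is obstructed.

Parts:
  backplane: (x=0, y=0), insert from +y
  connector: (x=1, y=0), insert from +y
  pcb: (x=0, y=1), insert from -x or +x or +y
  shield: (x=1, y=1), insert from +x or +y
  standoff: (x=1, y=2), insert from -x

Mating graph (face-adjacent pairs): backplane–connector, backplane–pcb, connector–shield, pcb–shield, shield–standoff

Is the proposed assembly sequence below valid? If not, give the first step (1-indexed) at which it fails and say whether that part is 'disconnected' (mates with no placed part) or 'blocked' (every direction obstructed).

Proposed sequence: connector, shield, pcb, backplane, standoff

1. connector@(1, 0) [+y clear] — {connector}
2. shield@(1, 1) [+x clear] — {connector, shield}
3. pcb@(0, 1) [-x clear] — {connector, pcb, shield}
4. backplane@(0, 0) — +y all obstructed ⇒ blocked

Invalid at step 4 (blocked)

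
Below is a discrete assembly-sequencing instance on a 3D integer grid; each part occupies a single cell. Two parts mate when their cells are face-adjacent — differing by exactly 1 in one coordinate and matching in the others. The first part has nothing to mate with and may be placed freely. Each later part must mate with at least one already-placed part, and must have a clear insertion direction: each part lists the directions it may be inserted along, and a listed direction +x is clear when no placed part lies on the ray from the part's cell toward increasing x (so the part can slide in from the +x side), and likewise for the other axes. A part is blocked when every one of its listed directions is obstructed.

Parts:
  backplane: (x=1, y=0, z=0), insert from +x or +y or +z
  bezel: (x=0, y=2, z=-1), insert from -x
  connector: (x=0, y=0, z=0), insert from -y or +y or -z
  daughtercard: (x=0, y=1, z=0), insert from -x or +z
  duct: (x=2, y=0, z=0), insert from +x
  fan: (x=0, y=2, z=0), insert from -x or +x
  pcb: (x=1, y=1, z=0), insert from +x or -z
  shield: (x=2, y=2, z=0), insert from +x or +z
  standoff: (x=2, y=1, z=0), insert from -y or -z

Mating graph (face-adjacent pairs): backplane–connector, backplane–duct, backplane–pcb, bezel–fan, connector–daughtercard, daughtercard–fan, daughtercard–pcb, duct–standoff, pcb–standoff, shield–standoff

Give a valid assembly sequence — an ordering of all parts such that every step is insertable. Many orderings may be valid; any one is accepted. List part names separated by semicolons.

duct; standoff; pcb; daughtercard; fan; bezel; connector; backplane; shield

1. duct@(2, 0, 0) [+x clear] — {duct}
2. standoff@(2, 1, 0) [-z clear] — {duct, standoff}
3. pcb@(1, 1, 0) [-z clear] — {duct, pcb, standoff}
4. daughtercard@(0, 1, 0) [-x clear] — {daughtercard, duct, pcb, standoff}
5. fan@(0, 2, 0) [-x clear] — {daughtercard, duct, fan, pcb, standoff}
6. bezel@(0, 2, -1) [-x clear] — {bezel, daughtercard, duct, fan, pcb, standoff}
7. connector@(0, 0, 0) [-y clear] — {bezel, connector, daughtercard, duct, fan, pcb, standoff}
8. backplane@(1, 0, 0) [+z clear] — {backplane, bezel, connector, daughtercard, duct, fan, pcb, standoff}
9. shield@(2, 2, 0) [+x clear] — {backplane, bezel, connector, daughtercard, duct, fan, pcb, shield, standoff}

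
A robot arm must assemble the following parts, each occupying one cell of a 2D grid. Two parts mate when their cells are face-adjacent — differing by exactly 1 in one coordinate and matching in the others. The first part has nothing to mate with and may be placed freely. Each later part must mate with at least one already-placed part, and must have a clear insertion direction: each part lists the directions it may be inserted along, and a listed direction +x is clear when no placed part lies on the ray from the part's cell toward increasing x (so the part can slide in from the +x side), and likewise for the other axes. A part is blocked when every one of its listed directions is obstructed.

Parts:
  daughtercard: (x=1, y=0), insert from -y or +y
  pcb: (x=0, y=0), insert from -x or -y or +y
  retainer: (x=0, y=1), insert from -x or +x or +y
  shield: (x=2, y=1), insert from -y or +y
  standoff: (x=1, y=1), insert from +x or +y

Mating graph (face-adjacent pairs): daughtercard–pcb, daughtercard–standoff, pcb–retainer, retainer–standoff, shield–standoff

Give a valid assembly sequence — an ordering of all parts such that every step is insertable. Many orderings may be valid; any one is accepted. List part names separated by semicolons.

1. pcb@(0, 0) [-x clear] — {pcb}
2. retainer@(0, 1) [-x clear] — {pcb, retainer}
3. standoff@(1, 1) [+x clear] — {pcb, retainer, standoff}
4. shield@(2, 1) [-y clear] — {pcb, retainer, shield, standoff}
5. daughtercard@(1, 0) [-y clear] — {daughtercard, pcb, retainer, shield, standoff}

pcb; retainer; standoff; shield; daughtercard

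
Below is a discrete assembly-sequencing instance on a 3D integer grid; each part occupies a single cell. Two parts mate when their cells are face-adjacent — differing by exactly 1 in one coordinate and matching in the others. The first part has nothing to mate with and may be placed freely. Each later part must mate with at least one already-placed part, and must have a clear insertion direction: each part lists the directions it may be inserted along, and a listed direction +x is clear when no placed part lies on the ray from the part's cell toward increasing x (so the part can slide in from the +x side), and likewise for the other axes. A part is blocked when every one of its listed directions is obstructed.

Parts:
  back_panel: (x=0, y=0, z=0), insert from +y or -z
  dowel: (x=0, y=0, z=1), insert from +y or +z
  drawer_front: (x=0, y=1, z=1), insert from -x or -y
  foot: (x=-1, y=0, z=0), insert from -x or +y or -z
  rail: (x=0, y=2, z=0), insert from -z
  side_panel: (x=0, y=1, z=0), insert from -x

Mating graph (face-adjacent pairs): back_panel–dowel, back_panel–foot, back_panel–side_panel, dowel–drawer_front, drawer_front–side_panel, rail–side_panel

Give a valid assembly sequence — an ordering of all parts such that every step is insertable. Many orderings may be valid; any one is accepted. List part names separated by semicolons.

drawer_front; side_panel; back_panel; foot; rail; dowel

1. drawer_front@(0, 1, 1) [-x clear] — {drawer_front}
2. side_panel@(0, 1, 0) [-x clear] — {drawer_front, side_panel}
3. back_panel@(0, 0, 0) [-z clear] — {back_panel, drawer_front, side_panel}
4. foot@(-1, 0, 0) [-x clear] — {back_panel, drawer_front, foot, side_panel}
5. rail@(0, 2, 0) [-z clear] — {back_panel, drawer_front, foot, rail, side_panel}
6. dowel@(0, 0, 1) [+z clear] — {back_panel, dowel, drawer_front, foot, rail, side_panel}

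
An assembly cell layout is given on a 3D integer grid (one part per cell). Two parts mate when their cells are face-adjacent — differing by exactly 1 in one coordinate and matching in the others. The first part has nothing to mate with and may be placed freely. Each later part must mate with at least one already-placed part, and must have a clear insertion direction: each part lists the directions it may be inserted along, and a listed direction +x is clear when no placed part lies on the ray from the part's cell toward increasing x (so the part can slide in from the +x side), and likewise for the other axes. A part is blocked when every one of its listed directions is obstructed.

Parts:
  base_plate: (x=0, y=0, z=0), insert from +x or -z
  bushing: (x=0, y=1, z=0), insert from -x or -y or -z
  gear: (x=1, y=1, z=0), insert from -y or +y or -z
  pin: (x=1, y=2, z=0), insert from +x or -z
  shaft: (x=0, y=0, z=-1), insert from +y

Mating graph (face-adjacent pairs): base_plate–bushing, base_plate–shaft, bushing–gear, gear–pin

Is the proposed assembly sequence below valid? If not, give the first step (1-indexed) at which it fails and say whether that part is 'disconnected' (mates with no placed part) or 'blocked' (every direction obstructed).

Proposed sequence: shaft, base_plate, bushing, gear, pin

1. shaft@(0, 0, -1) [+y clear] — {shaft}
2. base_plate@(0, 0, 0) [+x clear] — {base_plate, shaft}
3. bushing@(0, 1, 0) [-x clear] — {base_plate, bushing, shaft}
4. gear@(1, 1, 0) [-y clear] — {base_plate, bushing, gear, shaft}
5. pin@(1, 2, 0) [+x clear] — {base_plate, bushing, gear, pin, shaft}

Valid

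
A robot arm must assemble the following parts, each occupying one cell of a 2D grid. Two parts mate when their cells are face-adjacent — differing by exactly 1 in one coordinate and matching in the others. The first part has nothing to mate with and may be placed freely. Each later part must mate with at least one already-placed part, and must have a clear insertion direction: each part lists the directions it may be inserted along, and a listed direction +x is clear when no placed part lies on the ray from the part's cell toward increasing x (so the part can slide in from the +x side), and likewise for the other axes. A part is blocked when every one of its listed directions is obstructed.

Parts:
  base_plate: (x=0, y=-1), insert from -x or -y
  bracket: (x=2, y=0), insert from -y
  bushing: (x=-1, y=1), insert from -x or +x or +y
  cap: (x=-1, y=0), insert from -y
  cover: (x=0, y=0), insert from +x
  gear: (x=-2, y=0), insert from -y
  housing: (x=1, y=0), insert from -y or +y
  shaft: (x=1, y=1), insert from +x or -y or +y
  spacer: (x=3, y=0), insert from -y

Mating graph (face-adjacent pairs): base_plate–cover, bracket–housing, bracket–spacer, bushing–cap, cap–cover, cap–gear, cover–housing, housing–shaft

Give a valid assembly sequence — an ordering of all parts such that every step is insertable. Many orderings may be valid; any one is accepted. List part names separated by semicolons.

base_plate; cover; housing; shaft; cap; bushing; gear; bracket; spacer

1. base_plate@(0, -1) [-x clear] — {base_plate}
2. cover@(0, 0) [+x clear] — {base_plate, cover}
3. housing@(1, 0) [-y clear] — {base_plate, cover, housing}
4. shaft@(1, 1) [+x clear] — {base_plate, cover, housing, shaft}
5. cap@(-1, 0) [-y clear] — {base_plate, cap, cover, housing, shaft}
6. bushing@(-1, 1) [-x clear] — {base_plate, bushing, cap, cover, housing, shaft}
7. gear@(-2, 0) [-y clear] — {base_plate, bushing, cap, cover, gear, housing, shaft}
8. bracket@(2, 0) [-y clear] — {base_plate, bracket, bushing, cap, cover, gear, housing, shaft}
9. spacer@(3, 0) [-y clear] — {base_plate, bracket, bushing, cap, cover, gear, housing, shaft, spacer}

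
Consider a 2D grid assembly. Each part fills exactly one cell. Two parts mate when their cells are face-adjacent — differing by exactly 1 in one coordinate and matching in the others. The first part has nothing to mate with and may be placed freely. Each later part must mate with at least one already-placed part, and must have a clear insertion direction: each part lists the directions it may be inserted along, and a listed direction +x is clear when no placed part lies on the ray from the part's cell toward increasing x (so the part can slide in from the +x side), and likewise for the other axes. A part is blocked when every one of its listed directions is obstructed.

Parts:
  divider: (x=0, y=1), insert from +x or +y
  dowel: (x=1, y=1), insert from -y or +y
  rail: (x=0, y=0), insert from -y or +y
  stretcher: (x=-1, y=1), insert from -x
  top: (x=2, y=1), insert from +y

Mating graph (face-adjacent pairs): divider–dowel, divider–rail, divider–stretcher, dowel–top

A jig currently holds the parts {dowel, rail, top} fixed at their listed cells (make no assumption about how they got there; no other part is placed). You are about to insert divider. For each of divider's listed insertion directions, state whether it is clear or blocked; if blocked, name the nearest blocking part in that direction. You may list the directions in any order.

+x: blocked by dowel; +y: clear

+x: nearest on ray is dowel@(1, 1) ⇒ blocked
+y: ray from divider(0, 1) has no placed part ⇒ clear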